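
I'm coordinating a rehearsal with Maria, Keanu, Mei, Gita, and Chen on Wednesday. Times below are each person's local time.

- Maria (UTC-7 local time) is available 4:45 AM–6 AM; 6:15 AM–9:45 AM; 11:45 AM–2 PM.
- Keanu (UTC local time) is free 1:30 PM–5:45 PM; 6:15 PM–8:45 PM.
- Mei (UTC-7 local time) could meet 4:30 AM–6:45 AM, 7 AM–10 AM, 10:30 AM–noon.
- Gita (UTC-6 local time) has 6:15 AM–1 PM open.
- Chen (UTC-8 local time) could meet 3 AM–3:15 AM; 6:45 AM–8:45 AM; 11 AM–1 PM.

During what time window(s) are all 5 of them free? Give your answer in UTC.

14:45-16:45

Maria in UTC: 11:45-13:00, 13:15-16:45, 18:45-21:00 (add 7h to convert from UTC-7).
Keanu in UTC: 13:30-17:45, 18:15-20:45.
Mei in UTC: 11:30-13:45, 14:00-17:00, 17:30-19:00 (add 7h to convert from UTC-7).
Gita in UTC: 12:15-19:00 (add 6h to convert from UTC-6).
Chen in UTC: 11:00-11:15, 14:45-16:45, 19:00-21:00 (add 8h to convert from UTC-8).
Maria ∩ Keanu: 13:30-16:45, 18:45-20:45.
Maria ∩ Keanu ∩ Mei: 13:30-13:45, 14:00-16:45, 18:45-19:00.
Maria ∩ Keanu ∩ Mei ∩ Gita: 13:30-13:45, 14:00-16:45, 18:45-19:00.
Maria ∩ Keanu ∩ Mei ∩ Gita ∩ Chen: 14:45-16:45.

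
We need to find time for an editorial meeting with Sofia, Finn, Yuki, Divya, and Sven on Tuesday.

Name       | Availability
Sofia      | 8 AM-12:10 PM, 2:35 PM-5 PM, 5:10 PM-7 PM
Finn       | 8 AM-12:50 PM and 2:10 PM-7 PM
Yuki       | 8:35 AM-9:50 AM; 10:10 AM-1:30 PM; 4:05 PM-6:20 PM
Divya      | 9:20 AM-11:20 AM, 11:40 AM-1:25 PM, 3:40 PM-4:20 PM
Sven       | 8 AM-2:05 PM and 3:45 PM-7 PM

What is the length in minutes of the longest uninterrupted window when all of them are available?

70

Sofia ∩ Finn: 08:00-12:10, 14:35-17:00, 17:10-19:00.
Sofia ∩ Finn ∩ Yuki: 08:35-09:50, 10:10-12:10, 16:05-17:00, 17:10-18:20.
Sofia ∩ Finn ∩ Yuki ∩ Divya: 09:20-09:50, 10:10-11:20, 11:40-12:10, 16:05-16:20.
Sofia ∩ Finn ∩ Yuki ∩ Divya ∩ Sven: 09:20-09:50, 10:10-11:20, 11:40-12:10, 16:05-16:20.
Those are the intersection windows.
The longest is 10:10-11:20 at 70 minutes.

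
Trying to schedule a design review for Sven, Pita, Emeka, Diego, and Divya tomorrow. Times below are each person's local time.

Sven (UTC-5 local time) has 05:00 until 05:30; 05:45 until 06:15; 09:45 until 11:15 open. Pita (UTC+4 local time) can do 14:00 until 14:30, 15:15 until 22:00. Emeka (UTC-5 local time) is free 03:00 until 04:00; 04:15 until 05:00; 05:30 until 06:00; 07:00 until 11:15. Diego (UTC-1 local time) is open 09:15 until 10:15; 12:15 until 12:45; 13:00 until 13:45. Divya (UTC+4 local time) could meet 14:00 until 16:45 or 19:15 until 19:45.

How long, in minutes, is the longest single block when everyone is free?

0

Sven in UTC: 10:00-10:30, 10:45-11:15, 14:45-16:15 (add 5h to convert from UTC-5).
Pita in UTC: 10:00-10:30, 11:15-18:00 (subtract 4h to convert from UTC+4).
Emeka in UTC: 08:00-09:00, 09:15-10:00, 10:30-11:00, 12:00-16:15 (add 5h to convert from UTC-5).
Diego in UTC: 10:15-11:15, 13:15-13:45, 14:00-14:45 (add 1h to convert from UTC-1).
Divya in UTC: 10:00-12:45, 15:15-15:45 (subtract 4h to convert from UTC+4).
Sven ∩ Pita: 10:00-10:30, 14:45-16:15.
Sven ∩ Pita ∩ Emeka: 14:45-16:15.
Sven ∩ Pita ∩ Emeka ∩ Diego: ∅.
Sven ∩ Pita ∩ Emeka ∩ Diego ∩ Divya: ∅.
There is no time when everyone is free.
No common window exists, so the longest block is 0 minutes.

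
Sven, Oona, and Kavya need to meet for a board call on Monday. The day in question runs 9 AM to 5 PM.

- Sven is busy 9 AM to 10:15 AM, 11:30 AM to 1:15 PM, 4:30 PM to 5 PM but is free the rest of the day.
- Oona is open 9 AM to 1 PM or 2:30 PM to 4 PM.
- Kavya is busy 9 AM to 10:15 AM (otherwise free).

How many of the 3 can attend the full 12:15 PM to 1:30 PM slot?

1

Sven free: 10:15-11:30, 13:15-16:30 (invert busy blocks within the working day).
Oona free: 09:00-13:00, 14:30-16:00.
Kavya free: 10:15-17:00 (invert busy blocks within the working day).
Kavya can make the full 12:15-13:30 slot — that's 1.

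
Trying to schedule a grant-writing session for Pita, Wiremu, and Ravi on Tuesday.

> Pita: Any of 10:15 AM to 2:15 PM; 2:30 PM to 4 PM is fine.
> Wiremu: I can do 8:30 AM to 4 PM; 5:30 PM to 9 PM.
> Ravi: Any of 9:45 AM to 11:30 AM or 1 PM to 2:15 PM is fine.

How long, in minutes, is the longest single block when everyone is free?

75

Pita ∩ Wiremu: 10:15-14:15, 14:30-16:00.
Pita ∩ Wiremu ∩ Ravi: 10:15-11:30, 13:00-14:15.
So the common availability across everyone is 10:15-11:30, 13:00-14:15.
The longest is 10:15-11:30 at 75 minutes.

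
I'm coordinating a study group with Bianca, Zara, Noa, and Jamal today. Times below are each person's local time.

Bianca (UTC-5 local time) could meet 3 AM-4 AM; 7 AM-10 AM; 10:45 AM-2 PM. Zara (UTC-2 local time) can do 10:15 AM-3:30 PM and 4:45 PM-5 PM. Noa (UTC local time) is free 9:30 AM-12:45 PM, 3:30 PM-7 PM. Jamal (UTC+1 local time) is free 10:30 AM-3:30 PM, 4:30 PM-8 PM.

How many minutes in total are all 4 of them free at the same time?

Bianca in UTC: 08:00-09:00, 12:00-15:00, 15:45-19:00 (add 5h to convert from UTC-5).
Zara in UTC: 12:15-17:30, 18:45-19:00 (add 2h to convert from UTC-2).
Noa in UTC: 09:30-12:45, 15:30-19:00.
Jamal in UTC: 09:30-14:30, 15:30-19:00 (subtract 1h to convert from UTC+1).
Bianca ∩ Zara: 12:15-15:00, 15:45-17:30, 18:45-19:00.
Bianca ∩ Zara ∩ Noa: 12:15-12:45, 15:45-17:30, 18:45-19:00.
Bianca ∩ Zara ∩ Noa ∩ Jamal: 12:15-12:45, 15:45-17:30, 18:45-19:00.
Summing the common windows: 30 + 105 + 15 = 150 minutes.

150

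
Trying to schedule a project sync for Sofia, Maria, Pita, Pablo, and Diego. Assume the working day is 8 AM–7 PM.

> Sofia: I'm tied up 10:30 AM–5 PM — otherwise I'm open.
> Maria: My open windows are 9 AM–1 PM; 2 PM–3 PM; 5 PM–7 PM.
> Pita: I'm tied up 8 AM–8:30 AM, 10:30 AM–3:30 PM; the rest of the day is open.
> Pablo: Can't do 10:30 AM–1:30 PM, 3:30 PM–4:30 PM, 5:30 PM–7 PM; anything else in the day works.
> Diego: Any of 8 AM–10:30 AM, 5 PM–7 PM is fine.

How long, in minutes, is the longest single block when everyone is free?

90

Sofia free: 08:00-10:30, 17:00-19:00 (invert busy blocks within the working day).
Maria free: 09:00-13:00, 14:00-15:00, 17:00-19:00.
Pita free: 08:30-10:30, 15:30-19:00 (invert busy blocks within the working day).
Pablo free: 08:00-10:30, 13:30-15:30, 16:30-17:30 (invert busy blocks within the working day).
Diego free: 08:00-10:30, 17:00-19:00.
Sofia ∩ Maria: 09:00-10:30, 17:00-19:00.
Sofia ∩ Maria ∩ Pita: 09:00-10:30, 17:00-19:00.
Sofia ∩ Maria ∩ Pita ∩ Pablo: 09:00-10:30, 17:00-17:30.
Sofia ∩ Maria ∩ Pita ∩ Pablo ∩ Diego: 09:00-10:30, 17:00-17:30.
The longest is 09:00-10:30 at 90 minutes.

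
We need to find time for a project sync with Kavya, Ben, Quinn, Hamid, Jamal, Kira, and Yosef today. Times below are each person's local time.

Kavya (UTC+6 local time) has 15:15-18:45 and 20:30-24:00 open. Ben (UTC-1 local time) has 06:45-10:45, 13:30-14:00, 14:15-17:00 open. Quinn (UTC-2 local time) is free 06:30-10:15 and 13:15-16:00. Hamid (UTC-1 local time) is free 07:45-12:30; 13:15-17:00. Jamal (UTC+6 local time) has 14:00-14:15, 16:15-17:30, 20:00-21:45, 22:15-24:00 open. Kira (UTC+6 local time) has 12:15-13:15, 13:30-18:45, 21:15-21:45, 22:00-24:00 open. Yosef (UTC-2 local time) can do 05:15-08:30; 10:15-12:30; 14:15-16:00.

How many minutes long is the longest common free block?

Kavya in UTC: 09:15-12:45, 14:30-18:00 (subtract 6h to convert from UTC+6).
Ben in UTC: 07:45-11:45, 14:30-15:00, 15:15-18:00 (add 1h to convert from UTC-1).
Quinn in UTC: 08:30-12:15, 15:15-18:00 (add 2h to convert from UTC-2).
Hamid in UTC: 08:45-13:30, 14:15-18:00 (add 1h to convert from UTC-1).
Jamal in UTC: 08:00-08:15, 10:15-11:30, 14:00-15:45, 16:15-18:00 (subtract 6h to convert from UTC+6).
Kira in UTC: 06:15-07:15, 07:30-12:45, 15:15-15:45, 16:00-18:00 (subtract 6h to convert from UTC+6).
Yosef in UTC: 07:15-10:30, 12:15-14:30, 16:15-18:00 (add 2h to convert from UTC-2).
Kavya ∩ Ben: 09:15-11:45, 14:30-15:00, 15:15-18:00.
Kavya ∩ Ben ∩ Quinn: 09:15-11:45, 15:15-18:00.
Kavya ∩ Ben ∩ Quinn ∩ Hamid: 09:15-11:45, 15:15-18:00.
Kavya ∩ Ben ∩ Quinn ∩ Hamid ∩ Jamal: 10:15-11:30, 15:15-15:45, 16:15-18:00.
Kavya ∩ Ben ∩ Quinn ∩ Hamid ∩ Jamal ∩ Kira: 10:15-11:30, 15:15-15:45, 16:15-18:00.
Kavya ∩ Ben ∩ Quinn ∩ Hamid ∩ Jamal ∩ Kira ∩ Yosef: 10:15-10:30, 16:15-18:00.
The longest is 16:15-18:00 at 105 minutes.

105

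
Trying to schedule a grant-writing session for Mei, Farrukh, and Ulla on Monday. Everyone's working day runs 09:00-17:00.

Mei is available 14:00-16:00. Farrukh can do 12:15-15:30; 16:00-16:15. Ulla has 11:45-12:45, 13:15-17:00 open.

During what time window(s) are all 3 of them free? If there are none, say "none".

Mei ∩ Farrukh: 14:00-15:30.
Mei ∩ Farrukh ∩ Ulla: 14:00-15:30.

14:00-15:30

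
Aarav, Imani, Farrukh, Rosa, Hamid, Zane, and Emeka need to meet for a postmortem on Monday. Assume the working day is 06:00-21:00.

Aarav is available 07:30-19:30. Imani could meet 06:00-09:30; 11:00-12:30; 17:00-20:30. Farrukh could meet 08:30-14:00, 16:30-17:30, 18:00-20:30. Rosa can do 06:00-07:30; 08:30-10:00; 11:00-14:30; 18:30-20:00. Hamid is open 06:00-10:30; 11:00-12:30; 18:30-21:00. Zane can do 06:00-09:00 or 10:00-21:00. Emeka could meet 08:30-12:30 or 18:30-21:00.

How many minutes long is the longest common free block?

90

Aarav ∩ Imani: 07:30-09:30, 11:00-12:30, 17:00-19:30.
Aarav ∩ Imani ∩ Farrukh: 08:30-09:30, 11:00-12:30, 17:00-17:30, 18:00-19:30.
Aarav ∩ Imani ∩ Farrukh ∩ Rosa: 08:30-09:30, 11:00-12:30, 18:30-19:30.
Aarav ∩ Imani ∩ Farrukh ∩ Rosa ∩ Hamid: 08:30-09:30, 11:00-12:30, 18:30-19:30.
Aarav ∩ Imani ∩ Farrukh ∩ Rosa ∩ Hamid ∩ Zane: 08:30-09:00, 11:00-12:30, 18:30-19:30.
Aarav ∩ Imani ∩ Farrukh ∩ Rosa ∩ Hamid ∩ Zane ∩ Emeka: 08:30-09:00, 11:00-12:30, 18:30-19:30.
So the common availability across everyone is 08:30-09:00, 11:00-12:30, 18:30-19:30.
The longest is 11:00-12:30 at 90 minutes.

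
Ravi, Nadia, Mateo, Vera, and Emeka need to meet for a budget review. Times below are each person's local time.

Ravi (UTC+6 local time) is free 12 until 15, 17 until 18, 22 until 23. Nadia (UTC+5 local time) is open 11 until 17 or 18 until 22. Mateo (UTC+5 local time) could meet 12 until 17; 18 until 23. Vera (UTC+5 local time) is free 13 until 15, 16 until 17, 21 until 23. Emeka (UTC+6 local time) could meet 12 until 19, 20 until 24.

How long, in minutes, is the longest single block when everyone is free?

60

Ravi in UTC: 06:00-09:00, 11:00-12:00, 16:00-17:00 (subtract 6h to convert from UTC+6).
Nadia in UTC: 06:00-12:00, 13:00-17:00 (subtract 5h to convert from UTC+5).
Mateo in UTC: 07:00-12:00, 13:00-18:00 (subtract 5h to convert from UTC+5).
Vera in UTC: 08:00-10:00, 11:00-12:00, 16:00-18:00 (subtract 5h to convert from UTC+5).
Emeka in UTC: 06:00-13:00, 14:00-18:00 (subtract 6h to convert from UTC+6).
Ravi ∩ Nadia: 06:00-09:00, 11:00-12:00, 16:00-17:00.
Ravi ∩ Nadia ∩ Mateo: 07:00-09:00, 11:00-12:00, 16:00-17:00.
Ravi ∩ Nadia ∩ Mateo ∩ Vera: 08:00-09:00, 11:00-12:00, 16:00-17:00.
Ravi ∩ Nadia ∩ Mateo ∩ Vera ∩ Emeka: 08:00-09:00, 11:00-12:00, 16:00-17:00.
The longest is 08:00-09:00 at 60 minutes.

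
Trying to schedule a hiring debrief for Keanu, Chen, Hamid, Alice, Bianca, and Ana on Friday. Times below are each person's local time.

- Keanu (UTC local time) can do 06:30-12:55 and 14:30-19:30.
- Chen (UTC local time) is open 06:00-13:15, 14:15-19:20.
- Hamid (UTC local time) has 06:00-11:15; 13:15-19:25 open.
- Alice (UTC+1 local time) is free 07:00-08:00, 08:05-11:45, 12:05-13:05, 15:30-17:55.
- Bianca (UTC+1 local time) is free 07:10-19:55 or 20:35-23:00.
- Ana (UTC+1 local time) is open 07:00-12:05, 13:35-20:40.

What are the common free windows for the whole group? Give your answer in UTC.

Keanu in UTC: 06:30-12:55, 14:30-19:30.
Chen in UTC: 06:00-13:15, 14:15-19:20.
Hamid in UTC: 06:00-11:15, 13:15-19:25.
Alice in UTC: 06:00-07:00, 07:05-10:45, 11:05-12:05, 14:30-16:55 (subtract 1h to convert from UTC+1).
Bianca in UTC: 06:10-18:55, 19:35-22:00 (subtract 1h to convert from UTC+1).
Ana in UTC: 06:00-11:05, 12:35-19:40 (subtract 1h to convert from UTC+1).
Keanu ∩ Chen: 06:30-12:55, 14:30-19:20.
Keanu ∩ Chen ∩ Hamid: 06:30-11:15, 14:30-19:20.
Keanu ∩ Chen ∩ Hamid ∩ Alice: 06:30-07:00, 07:05-10:45, 11:05-11:15, 14:30-16:55.
Keanu ∩ Chen ∩ Hamid ∩ Alice ∩ Bianca: 06:30-07:00, 07:05-10:45, 11:05-11:15, 14:30-16:55.
Keanu ∩ Chen ∩ Hamid ∩ Alice ∩ Bianca ∩ Ana: 06:30-07:00, 07:05-10:45, 14:30-16:55.
So the common availability across everyone is 06:30-07:00, 07:05-10:45, 14:30-16:55.

06:30-07:00, 07:05-10:45, 14:30-16:55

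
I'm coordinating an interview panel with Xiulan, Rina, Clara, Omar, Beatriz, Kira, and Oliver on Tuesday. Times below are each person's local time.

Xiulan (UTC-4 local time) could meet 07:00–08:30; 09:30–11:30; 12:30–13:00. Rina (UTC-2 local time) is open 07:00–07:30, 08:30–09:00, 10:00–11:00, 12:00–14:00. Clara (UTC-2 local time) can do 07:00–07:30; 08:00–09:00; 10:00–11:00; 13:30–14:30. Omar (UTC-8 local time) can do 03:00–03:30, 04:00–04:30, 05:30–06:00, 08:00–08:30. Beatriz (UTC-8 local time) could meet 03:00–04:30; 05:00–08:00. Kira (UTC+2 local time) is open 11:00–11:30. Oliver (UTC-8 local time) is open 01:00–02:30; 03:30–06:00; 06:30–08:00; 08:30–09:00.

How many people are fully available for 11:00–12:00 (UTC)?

2

Xiulan in UTC: 11:00-12:30, 13:30-15:30, 16:30-17:00 (add 4h to convert from UTC-4).
Rina in UTC: 09:00-09:30, 10:30-11:00, 12:00-13:00, 14:00-16:00 (add 2h to convert from UTC-2).
Clara in UTC: 09:00-09:30, 10:00-11:00, 12:00-13:00, 15:30-16:30 (add 2h to convert from UTC-2).
Omar in UTC: 11:00-11:30, 12:00-12:30, 13:30-14:00, 16:00-16:30 (add 8h to convert from UTC-8).
Beatriz in UTC: 11:00-12:30, 13:00-16:00 (add 8h to convert from UTC-8).
Kira in UTC: 09:00-09:30 (subtract 2h to convert from UTC+2).
Oliver in UTC: 09:00-10:30, 11:30-14:00, 14:30-16:00, 16:30-17:00 (add 8h to convert from UTC-8).
Xiulan and Beatriz can make the full 11:00-12:00 slot — that's 2.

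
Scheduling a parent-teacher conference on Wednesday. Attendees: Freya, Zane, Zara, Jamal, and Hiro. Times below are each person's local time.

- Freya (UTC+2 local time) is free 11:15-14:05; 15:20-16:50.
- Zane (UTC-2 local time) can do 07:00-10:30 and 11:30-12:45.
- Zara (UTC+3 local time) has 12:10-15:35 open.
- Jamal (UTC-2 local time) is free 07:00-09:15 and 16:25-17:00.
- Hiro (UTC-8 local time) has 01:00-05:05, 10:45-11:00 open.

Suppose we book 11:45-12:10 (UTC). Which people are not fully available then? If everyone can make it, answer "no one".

Freya in UTC: 09:15-12:05, 13:20-14:50 (subtract 2h to convert from UTC+2).
Zane in UTC: 09:00-12:30, 13:30-14:45 (add 2h to convert from UTC-2).
Zara in UTC: 09:10-12:35 (subtract 3h to convert from UTC+3).
Jamal in UTC: 09:00-11:15, 18:25-19:00 (add 2h to convert from UTC-2).
Hiro in UTC: 09:00-13:05, 18:45-19:00 (add 8h to convert from UTC-8).
Freya: not fully free for 11:45-12:10. Zane: free for 11:45-12:10. Zara: free for 11:45-12:10. Jamal: not fully free for 11:45-12:10. Hiro: free for 11:45-12:10.

Freya, Jamal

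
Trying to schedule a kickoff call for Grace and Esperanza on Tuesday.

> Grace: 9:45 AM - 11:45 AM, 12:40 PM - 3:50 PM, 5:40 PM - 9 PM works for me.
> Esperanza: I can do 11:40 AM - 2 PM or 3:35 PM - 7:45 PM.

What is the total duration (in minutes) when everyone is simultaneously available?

225

Grace ∩ Esperanza: 11:40-11:45, 12:40-14:00, 15:35-15:50, 17:40-19:45.
Summing the common windows: 5 + 80 + 15 + 125 = 225 minutes.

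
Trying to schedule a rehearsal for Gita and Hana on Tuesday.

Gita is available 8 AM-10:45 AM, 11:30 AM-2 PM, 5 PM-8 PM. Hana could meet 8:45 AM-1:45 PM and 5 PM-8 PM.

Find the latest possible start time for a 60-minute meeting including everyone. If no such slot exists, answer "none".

Gita ∩ Hana: 08:45-10:45, 11:30-13:45, 17:00-20:00.
The last common window of at least 60 minutes is 17:00-20:00; a 60-minute meeting can start as late as 19:00 and still end by 20:00.

19:00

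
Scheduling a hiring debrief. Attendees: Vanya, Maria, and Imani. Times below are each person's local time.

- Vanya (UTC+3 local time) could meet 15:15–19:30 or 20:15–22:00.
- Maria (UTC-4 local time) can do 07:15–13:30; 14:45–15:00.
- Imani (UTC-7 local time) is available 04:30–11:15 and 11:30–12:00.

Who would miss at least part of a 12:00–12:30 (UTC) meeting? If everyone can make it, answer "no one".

Vanya in UTC: 12:15-16:30, 17:15-19:00 (subtract 3h to convert from UTC+3).
Maria in UTC: 11:15-17:30, 18:45-19:00 (add 4h to convert from UTC-4).
Imani in UTC: 11:30-18:15, 18:30-19:00 (add 7h to convert from UTC-7).
Vanya: not fully free for 12:00-12:30. Maria: free for 12:00-12:30. Imani: free for 12:00-12:30.

Vanya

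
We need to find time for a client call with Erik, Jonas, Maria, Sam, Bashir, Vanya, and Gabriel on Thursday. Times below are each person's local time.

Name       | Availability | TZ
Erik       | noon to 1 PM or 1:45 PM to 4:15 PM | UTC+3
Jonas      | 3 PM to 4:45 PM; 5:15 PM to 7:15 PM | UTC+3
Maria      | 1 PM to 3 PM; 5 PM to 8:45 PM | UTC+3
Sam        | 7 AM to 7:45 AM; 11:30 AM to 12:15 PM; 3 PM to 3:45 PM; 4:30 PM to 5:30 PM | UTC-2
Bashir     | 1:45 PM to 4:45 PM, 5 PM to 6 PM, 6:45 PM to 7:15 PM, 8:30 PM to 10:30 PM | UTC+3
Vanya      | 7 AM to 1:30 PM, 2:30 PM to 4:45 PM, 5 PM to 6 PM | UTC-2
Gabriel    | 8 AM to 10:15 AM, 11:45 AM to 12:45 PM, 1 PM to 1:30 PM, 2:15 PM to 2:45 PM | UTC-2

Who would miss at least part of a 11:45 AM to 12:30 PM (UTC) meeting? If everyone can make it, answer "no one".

Erik in UTC: 09:00-10:00, 10:45-13:15 (subtract 3h to convert from UTC+3).
Jonas in UTC: 12:00-13:45, 14:15-16:15 (subtract 3h to convert from UTC+3).
Maria in UTC: 10:00-12:00, 14:00-17:45 (subtract 3h to convert from UTC+3).
Sam in UTC: 09:00-09:45, 13:30-14:15, 17:00-17:45, 18:30-19:30 (add 2h to convert from UTC-2).
Bashir in UTC: 10:45-13:45, 14:00-15:00, 15:45-16:15, 17:30-19:30 (subtract 3h to convert from UTC+3).
Vanya in UTC: 09:00-15:30, 16:30-18:45, 19:00-20:00 (add 2h to convert from UTC-2).
Gabriel in UTC: 10:00-12:15, 13:45-14:45, 15:00-15:30, 16:15-16:45 (add 2h to convert from UTC-2).
Erik: free for 11:45-12:30. Jonas: not fully free for 11:45-12:30. Maria: not fully free for 11:45-12:30. Sam: not fully free for 11:45-12:30. Bashir: free for 11:45-12:30. Vanya: free for 11:45-12:30. Gabriel: not fully free for 11:45-12:30.

Gabriel, Jonas, Maria, Sam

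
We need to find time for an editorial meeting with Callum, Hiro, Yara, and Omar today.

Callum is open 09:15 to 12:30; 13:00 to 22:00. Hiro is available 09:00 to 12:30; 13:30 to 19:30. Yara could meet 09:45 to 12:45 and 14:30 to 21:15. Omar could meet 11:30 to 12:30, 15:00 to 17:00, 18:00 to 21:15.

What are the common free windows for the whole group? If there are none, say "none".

Callum ∩ Hiro: 09:15-12:30, 13:30-19:30.
Callum ∩ Hiro ∩ Yara: 09:45-12:30, 14:30-19:30.
Callum ∩ Hiro ∩ Yara ∩ Omar: 11:30-12:30, 15:00-17:00, 18:00-19:30.
So the common availability across everyone is 11:30-12:30, 15:00-17:00, 18:00-19:30.

11:30-12:30, 15:00-17:00, 18:00-19:30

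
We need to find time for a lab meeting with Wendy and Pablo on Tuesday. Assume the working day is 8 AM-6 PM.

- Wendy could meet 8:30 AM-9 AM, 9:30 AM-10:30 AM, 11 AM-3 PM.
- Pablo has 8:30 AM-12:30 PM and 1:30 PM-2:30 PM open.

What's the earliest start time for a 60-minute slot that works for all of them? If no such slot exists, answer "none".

Wendy ∩ Pablo: 08:30-09:00, 09:30-10:30, 11:00-12:30, 13:30-14:30.
The first common window of at least 60 minutes is 09:30-10:30, so the earliest start is 09:30.

09:30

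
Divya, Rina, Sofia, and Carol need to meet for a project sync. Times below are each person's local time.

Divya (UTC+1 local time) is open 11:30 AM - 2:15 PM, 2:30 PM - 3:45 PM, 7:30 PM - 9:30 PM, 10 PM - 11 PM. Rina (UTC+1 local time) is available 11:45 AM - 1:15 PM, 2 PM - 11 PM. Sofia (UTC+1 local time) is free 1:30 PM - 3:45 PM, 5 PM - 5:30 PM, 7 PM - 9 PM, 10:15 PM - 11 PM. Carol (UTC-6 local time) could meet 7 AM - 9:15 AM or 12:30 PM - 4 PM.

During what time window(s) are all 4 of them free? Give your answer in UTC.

Divya in UTC: 10:30-13:15, 13:30-14:45, 18:30-20:30, 21:00-22:00 (subtract 1h to convert from UTC+1).
Rina in UTC: 10:45-12:15, 13:00-22:00 (subtract 1h to convert from UTC+1).
Sofia in UTC: 12:30-14:45, 16:00-16:30, 18:00-20:00, 21:15-22:00 (subtract 1h to convert from UTC+1).
Carol in UTC: 13:00-15:15, 18:30-22:00 (add 6h to convert from UTC-6).
Divya ∩ Rina: 10:45-12:15, 13:00-13:15, 13:30-14:45, 18:30-20:30, 21:00-22:00.
Divya ∩ Rina ∩ Sofia: 13:00-13:15, 13:30-14:45, 18:30-20:00, 21:15-22:00.
Divya ∩ Rina ∩ Sofia ∩ Carol: 13:00-13:15, 13:30-14:45, 18:30-20:00, 21:15-22:00.

13:00-13:15, 13:30-14:45, 18:30-20:00, 21:15-22:00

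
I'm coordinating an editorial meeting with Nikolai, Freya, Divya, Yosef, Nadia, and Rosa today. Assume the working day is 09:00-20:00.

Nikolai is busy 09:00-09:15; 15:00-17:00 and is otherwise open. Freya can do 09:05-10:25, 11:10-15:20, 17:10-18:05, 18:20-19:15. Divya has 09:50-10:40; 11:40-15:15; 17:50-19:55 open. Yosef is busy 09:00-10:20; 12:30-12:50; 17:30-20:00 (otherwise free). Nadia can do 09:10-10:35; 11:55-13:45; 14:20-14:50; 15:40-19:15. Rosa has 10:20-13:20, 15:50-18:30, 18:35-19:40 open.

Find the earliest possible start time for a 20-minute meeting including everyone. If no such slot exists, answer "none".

Nikolai free: 09:15-15:00, 17:00-20:00 (invert busy blocks within the working day).
Freya free: 09:05-10:25, 11:10-15:20, 17:10-18:05, 18:20-19:15.
Divya free: 09:50-10:40, 11:40-15:15, 17:50-19:55.
Yosef free: 10:20-12:30, 12:50-17:30 (invert busy blocks within the working day).
Nadia free: 09:10-10:35, 11:55-13:45, 14:20-14:50, 15:40-19:15.
Rosa free: 10:20-13:20, 15:50-18:30, 18:35-19:40.
Nikolai ∩ Freya: 09:15-10:25, 11:10-15:00, 17:10-18:05, 18:20-19:15.
Nikolai ∩ Freya ∩ Divya: 09:50-10:25, 11:40-15:00, 17:50-18:05, 18:20-19:15.
Nikolai ∩ Freya ∩ Divya ∩ Yosef: 10:20-10:25, 11:40-12:30, 12:50-15:00.
Nikolai ∩ Freya ∩ Divya ∩ Yosef ∩ Nadia: 10:20-10:25, 11:55-12:30, 12:50-13:45, 14:20-14:50.
Nikolai ∩ Freya ∩ Divya ∩ Yosef ∩ Nadia ∩ Rosa: 10:20-10:25, 11:55-12:30, 12:50-13:20.
The first common window of at least 20 minutes is 11:55-12:30, so the earliest start is 11:55.

11:55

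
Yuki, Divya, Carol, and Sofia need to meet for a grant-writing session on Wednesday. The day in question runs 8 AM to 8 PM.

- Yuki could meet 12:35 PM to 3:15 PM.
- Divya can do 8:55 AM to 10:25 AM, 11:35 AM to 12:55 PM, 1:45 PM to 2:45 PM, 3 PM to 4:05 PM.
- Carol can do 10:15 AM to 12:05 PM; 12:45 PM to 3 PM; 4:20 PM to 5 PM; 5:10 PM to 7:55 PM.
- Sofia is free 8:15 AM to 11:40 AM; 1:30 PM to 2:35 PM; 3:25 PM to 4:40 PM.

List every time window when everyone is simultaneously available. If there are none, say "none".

Yuki ∩ Divya: 12:35-12:55, 13:45-14:45, 15:00-15:15.
Yuki ∩ Divya ∩ Carol: 12:45-12:55, 13:45-14:45.
Yuki ∩ Divya ∩ Carol ∩ Sofia: 13:45-14:35.
Those are the intersection windows.

13:45-14:35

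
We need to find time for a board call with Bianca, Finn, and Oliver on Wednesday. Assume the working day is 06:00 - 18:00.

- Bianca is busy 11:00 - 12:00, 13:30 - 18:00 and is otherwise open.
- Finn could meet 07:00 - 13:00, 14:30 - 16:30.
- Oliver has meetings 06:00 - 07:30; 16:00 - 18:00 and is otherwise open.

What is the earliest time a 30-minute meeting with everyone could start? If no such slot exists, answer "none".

07:30

Bianca free: 06:00-11:00, 12:00-13:30 (invert busy blocks within the working day).
Finn free: 07:00-13:00, 14:30-16:30.
Oliver free: 07:30-16:00 (invert busy blocks within the working day).
Bianca ∩ Finn: 07:00-11:00, 12:00-13:00.
Bianca ∩ Finn ∩ Oliver: 07:30-11:00, 12:00-13:00.
The first common window of at least 30 minutes is 07:30-11:00, so the earliest start is 07:30.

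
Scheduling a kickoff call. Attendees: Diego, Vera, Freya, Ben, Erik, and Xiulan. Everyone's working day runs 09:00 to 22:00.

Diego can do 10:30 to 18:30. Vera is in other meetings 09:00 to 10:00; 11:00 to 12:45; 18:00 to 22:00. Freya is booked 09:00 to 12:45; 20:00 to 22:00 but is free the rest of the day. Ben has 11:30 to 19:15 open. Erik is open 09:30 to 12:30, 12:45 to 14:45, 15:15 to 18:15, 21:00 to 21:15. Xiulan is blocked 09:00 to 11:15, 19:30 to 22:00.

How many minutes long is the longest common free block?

Diego free: 10:30-18:30.
Vera free: 10:00-11:00, 12:45-18:00 (invert busy blocks within the working day).
Freya free: 12:45-20:00 (invert busy blocks within the working day).
Ben free: 11:30-19:15.
Erik free: 09:30-12:30, 12:45-14:45, 15:15-18:15, 21:00-21:15.
Xiulan free: 11:15-19:30 (invert busy blocks within the working day).
Diego ∩ Vera: 10:30-11:00, 12:45-18:00.
Diego ∩ Vera ∩ Freya: 12:45-18:00.
Diego ∩ Vera ∩ Freya ∩ Ben: 12:45-18:00.
Diego ∩ Vera ∩ Freya ∩ Ben ∩ Erik: 12:45-14:45, 15:15-18:00.
Diego ∩ Vera ∩ Freya ∩ Ben ∩ Erik ∩ Xiulan: 12:45-14:45, 15:15-18:00.
The longest is 15:15-18:00 at 165 minutes.

165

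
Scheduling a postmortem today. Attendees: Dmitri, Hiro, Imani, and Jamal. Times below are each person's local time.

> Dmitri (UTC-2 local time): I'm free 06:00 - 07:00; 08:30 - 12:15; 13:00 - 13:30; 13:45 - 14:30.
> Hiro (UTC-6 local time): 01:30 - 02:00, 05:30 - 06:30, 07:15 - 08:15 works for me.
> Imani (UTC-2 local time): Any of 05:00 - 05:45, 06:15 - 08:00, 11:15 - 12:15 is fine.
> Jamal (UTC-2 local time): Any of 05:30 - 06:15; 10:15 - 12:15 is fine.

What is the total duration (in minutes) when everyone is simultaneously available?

Dmitri in UTC: 08:00-09:00, 10:30-14:15, 15:00-15:30, 15:45-16:30 (add 2h to convert from UTC-2).
Hiro in UTC: 07:30-08:00, 11:30-12:30, 13:15-14:15 (add 6h to convert from UTC-6).
Imani in UTC: 07:00-07:45, 08:15-10:00, 13:15-14:15 (add 2h to convert from UTC-2).
Jamal in UTC: 07:30-08:15, 12:15-14:15 (add 2h to convert from UTC-2).
Dmitri ∩ Hiro: 11:30-12:30, 13:15-14:15.
Dmitri ∩ Hiro ∩ Imani: 13:15-14:15.
Dmitri ∩ Hiro ∩ Imani ∩ Jamal: 13:15-14:15.
Those are the intersection windows.
That's a single block of 60 minutes.

60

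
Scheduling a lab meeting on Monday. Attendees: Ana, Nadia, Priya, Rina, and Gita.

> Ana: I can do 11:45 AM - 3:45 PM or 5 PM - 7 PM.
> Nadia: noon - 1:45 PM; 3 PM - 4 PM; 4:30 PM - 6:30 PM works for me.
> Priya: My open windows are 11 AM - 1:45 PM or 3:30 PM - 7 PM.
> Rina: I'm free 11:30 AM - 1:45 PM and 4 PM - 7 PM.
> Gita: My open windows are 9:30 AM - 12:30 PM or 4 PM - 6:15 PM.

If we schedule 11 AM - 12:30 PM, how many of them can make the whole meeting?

2

Priya and Gita can make the full 11:00-12:30 slot — that's 2.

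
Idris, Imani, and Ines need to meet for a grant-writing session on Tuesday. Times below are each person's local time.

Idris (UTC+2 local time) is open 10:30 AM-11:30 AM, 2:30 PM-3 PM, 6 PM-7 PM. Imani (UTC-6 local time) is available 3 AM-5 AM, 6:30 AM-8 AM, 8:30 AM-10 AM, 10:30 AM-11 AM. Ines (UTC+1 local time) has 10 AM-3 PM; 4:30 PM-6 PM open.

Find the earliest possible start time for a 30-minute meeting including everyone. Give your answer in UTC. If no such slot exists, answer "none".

Idris in UTC: 08:30-09:30, 12:30-13:00, 16:00-17:00 (subtract 2h to convert from UTC+2).
Imani in UTC: 09:00-11:00, 12:30-14:00, 14:30-16:00, 16:30-17:00 (add 6h to convert from UTC-6).
Ines in UTC: 09:00-14:00, 15:30-17:00 (subtract 1h to convert from UTC+1).
Idris ∩ Imani: 09:00-09:30, 12:30-13:00, 16:30-17:00.
Idris ∩ Imani ∩ Ines: 09:00-09:30, 12:30-13:00, 16:30-17:00.
Those are the intersection windows.
The first common window of at least 30 minutes is 09:00-09:30, so the earliest start is 09:00.

09:00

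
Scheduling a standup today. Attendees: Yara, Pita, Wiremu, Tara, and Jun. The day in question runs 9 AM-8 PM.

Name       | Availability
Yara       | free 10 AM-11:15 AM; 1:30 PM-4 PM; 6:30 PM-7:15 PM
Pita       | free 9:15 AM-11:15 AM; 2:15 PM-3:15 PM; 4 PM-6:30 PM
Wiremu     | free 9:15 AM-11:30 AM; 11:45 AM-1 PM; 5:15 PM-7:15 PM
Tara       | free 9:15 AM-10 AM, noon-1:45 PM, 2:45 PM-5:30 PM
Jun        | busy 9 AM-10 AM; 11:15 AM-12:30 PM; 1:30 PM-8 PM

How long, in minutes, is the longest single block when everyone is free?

0

Yara free: 10:00-11:15, 13:30-16:00, 18:30-19:15.
Pita free: 09:15-11:15, 14:15-15:15, 16:00-18:30.
Wiremu free: 09:15-11:30, 11:45-13:00, 17:15-19:15.
Tara free: 09:15-10:00, 12:00-13:45, 14:45-17:30.
Jun free: 10:00-11:15, 12:30-13:30 (invert busy blocks within the working day).
Yara ∩ Pita: 10:00-11:15, 14:15-15:15.
Yara ∩ Pita ∩ Wiremu: 10:00-11:15.
Yara ∩ Pita ∩ Wiremu ∩ Tara: ∅.
Yara ∩ Pita ∩ Wiremu ∩ Tara ∩ Jun: ∅.
There is no time when everyone is free.
No common window exists, so the longest block is 0 minutes.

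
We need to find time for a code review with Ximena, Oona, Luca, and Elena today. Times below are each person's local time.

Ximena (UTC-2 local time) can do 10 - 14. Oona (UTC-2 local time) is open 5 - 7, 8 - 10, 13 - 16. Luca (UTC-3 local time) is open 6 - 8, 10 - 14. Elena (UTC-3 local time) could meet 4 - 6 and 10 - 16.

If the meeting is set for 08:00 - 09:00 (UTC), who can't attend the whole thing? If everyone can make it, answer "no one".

Luca, Ximena

Ximena in UTC: 12:00-16:00 (add 2h to convert from UTC-2).
Oona in UTC: 07:00-09:00, 10:00-12:00, 15:00-18:00 (add 2h to convert from UTC-2).
Luca in UTC: 09:00-11:00, 13:00-17:00 (add 3h to convert from UTC-3).
Elena in UTC: 07:00-09:00, 13:00-19:00 (add 3h to convert from UTC-3).
Ximena: not fully free for 08:00-09:00. Oona: free for 08:00-09:00. Luca: not fully free for 08:00-09:00. Elena: free for 08:00-09:00.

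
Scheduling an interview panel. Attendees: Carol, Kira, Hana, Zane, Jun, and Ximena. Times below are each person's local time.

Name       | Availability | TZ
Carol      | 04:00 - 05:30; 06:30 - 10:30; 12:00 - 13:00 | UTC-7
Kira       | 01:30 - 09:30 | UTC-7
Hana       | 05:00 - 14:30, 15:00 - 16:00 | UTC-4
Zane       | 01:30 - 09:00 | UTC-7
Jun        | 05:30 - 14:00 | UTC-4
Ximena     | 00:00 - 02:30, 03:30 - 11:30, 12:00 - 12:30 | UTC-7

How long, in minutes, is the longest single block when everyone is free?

Carol in UTC: 11:00-12:30, 13:30-17:30, 19:00-20:00 (add 7h to convert from UTC-7).
Kira in UTC: 08:30-16:30 (add 7h to convert from UTC-7).
Hana in UTC: 09:00-18:30, 19:00-20:00 (add 4h to convert from UTC-4).
Zane in UTC: 08:30-16:00 (add 7h to convert from UTC-7).
Jun in UTC: 09:30-18:00 (add 4h to convert from UTC-4).
Ximena in UTC: 07:00-09:30, 10:30-18:30, 19:00-19:30 (add 7h to convert from UTC-7).
Carol ∩ Kira: 11:00-12:30, 13:30-16:30.
Carol ∩ Kira ∩ Hana: 11:00-12:30, 13:30-16:30.
Carol ∩ Kira ∩ Hana ∩ Zane: 11:00-12:30, 13:30-16:00.
Carol ∩ Kira ∩ Hana ∩ Zane ∩ Jun: 11:00-12:30, 13:30-16:00.
Carol ∩ Kira ∩ Hana ∩ Zane ∩ Jun ∩ Ximena: 11:00-12:30, 13:30-16:00.
The longest is 13:30-16:00 at 150 minutes.

150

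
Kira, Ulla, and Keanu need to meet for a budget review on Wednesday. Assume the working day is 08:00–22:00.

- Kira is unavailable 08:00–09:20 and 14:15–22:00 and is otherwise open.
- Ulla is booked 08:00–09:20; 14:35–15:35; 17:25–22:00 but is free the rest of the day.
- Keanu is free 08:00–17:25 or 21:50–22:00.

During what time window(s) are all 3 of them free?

Kira free: 09:20-14:15 (invert busy blocks within the working day).
Ulla free: 09:20-14:35, 15:35-17:25 (invert busy blocks within the working day).
Keanu free: 08:00-17:25, 21:50-22:00.
Kira ∩ Ulla: 09:20-14:15.
Kira ∩ Ulla ∩ Keanu: 09:20-14:15.

09:20-14:15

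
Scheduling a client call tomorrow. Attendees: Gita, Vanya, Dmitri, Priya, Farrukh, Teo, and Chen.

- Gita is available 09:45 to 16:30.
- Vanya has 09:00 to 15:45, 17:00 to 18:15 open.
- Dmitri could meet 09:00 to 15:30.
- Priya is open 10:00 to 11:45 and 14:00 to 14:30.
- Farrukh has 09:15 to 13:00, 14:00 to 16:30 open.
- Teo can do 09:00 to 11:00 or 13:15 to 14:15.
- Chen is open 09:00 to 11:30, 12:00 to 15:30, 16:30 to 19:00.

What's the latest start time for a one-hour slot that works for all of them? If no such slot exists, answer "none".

10:00

Gita ∩ Vanya: 09:45-15:45.
Gita ∩ Vanya ∩ Dmitri: 09:45-15:30.
Gita ∩ Vanya ∩ Dmitri ∩ Priya: 10:00-11:45, 14:00-14:30.
Gita ∩ Vanya ∩ Dmitri ∩ Priya ∩ Farrukh: 10:00-11:45, 14:00-14:30.
Gita ∩ Vanya ∩ Dmitri ∩ Priya ∩ Farrukh ∩ Teo: 10:00-11:00, 14:00-14:15.
Gita ∩ Vanya ∩ Dmitri ∩ Priya ∩ Farrukh ∩ Teo ∩ Chen: 10:00-11:00, 14:00-14:15.
Those are the intersection windows.
The last common window of at least 60 minutes is 10:00-11:00; a 60-minute meeting can start as late as 10:00 and still end by 11:00.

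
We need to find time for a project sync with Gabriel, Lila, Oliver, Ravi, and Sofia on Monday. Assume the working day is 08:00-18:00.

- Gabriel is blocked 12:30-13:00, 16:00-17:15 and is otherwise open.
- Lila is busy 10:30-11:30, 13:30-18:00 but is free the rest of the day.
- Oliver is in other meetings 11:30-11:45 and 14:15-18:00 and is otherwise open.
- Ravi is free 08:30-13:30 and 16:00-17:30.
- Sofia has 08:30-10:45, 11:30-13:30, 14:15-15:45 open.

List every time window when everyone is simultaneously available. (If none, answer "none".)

Gabriel free: 08:00-12:30, 13:00-16:00, 17:15-18:00 (invert busy blocks within the working day).
Lila free: 08:00-10:30, 11:30-13:30 (invert busy blocks within the working day).
Oliver free: 08:00-11:30, 11:45-14:15 (invert busy blocks within the working day).
Ravi free: 08:30-13:30, 16:00-17:30.
Sofia free: 08:30-10:45, 11:30-13:30, 14:15-15:45.
Gabriel ∩ Lila: 08:00-10:30, 11:30-12:30, 13:00-13:30.
Gabriel ∩ Lila ∩ Oliver: 08:00-10:30, 11:45-12:30, 13:00-13:30.
Gabriel ∩ Lila ∩ Oliver ∩ Ravi: 08:30-10:30, 11:45-12:30, 13:00-13:30.
Gabriel ∩ Lila ∩ Oliver ∩ Ravi ∩ Sofia: 08:30-10:30, 11:45-12:30, 13:00-13:30.

08:30-10:30, 11:45-12:30, 13:00-13:30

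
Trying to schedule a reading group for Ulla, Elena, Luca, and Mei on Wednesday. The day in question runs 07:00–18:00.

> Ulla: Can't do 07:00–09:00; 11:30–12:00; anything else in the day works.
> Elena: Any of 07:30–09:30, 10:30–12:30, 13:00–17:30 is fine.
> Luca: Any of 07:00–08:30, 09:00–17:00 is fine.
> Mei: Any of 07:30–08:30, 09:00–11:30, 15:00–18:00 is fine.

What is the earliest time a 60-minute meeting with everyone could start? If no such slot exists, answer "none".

10:30

Ulla free: 09:00-11:30, 12:00-18:00 (invert busy blocks within the working day).
Elena free: 07:30-09:30, 10:30-12:30, 13:00-17:30.
Luca free: 07:00-08:30, 09:00-17:00.
Mei free: 07:30-08:30, 09:00-11:30, 15:00-18:00.
Ulla ∩ Elena: 09:00-09:30, 10:30-11:30, 12:00-12:30, 13:00-17:30.
Ulla ∩ Elena ∩ Luca: 09:00-09:30, 10:30-11:30, 12:00-12:30, 13:00-17:00.
Ulla ∩ Elena ∩ Luca ∩ Mei: 09:00-09:30, 10:30-11:30, 15:00-17:00.
The first common window of at least 60 minutes is 10:30-11:30, so the earliest start is 10:30.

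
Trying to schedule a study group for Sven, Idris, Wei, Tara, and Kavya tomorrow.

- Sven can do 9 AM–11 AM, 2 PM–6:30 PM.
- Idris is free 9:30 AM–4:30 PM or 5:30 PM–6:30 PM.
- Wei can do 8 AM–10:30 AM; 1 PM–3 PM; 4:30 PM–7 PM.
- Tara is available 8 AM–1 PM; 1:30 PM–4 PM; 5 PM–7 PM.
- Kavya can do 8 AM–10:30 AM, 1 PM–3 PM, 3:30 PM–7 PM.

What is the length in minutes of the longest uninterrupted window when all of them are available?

Sven ∩ Idris: 09:30-11:00, 14:00-16:30, 17:30-18:30.
Sven ∩ Idris ∩ Wei: 09:30-10:30, 14:00-15:00, 17:30-18:30.
Sven ∩ Idris ∩ Wei ∩ Tara: 09:30-10:30, 14:00-15:00, 17:30-18:30.
Sven ∩ Idris ∩ Wei ∩ Tara ∩ Kavya: 09:30-10:30, 14:00-15:00, 17:30-18:30.
The longest is 09:30-10:30 at 60 minutes.

60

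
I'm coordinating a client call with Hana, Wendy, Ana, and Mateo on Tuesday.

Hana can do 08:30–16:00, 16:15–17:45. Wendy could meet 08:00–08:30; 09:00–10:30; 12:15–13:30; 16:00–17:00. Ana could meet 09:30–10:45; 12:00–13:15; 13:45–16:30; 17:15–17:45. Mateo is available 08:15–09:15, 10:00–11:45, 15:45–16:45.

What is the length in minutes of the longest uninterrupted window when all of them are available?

30

Hana ∩ Wendy: 09:00-10:30, 12:15-13:30, 16:15-17:00.
Hana ∩ Wendy ∩ Ana: 09:30-10:30, 12:15-13:15, 16:15-16:30.
Hana ∩ Wendy ∩ Ana ∩ Mateo: 10:00-10:30, 16:15-16:30.
Those are the intersection windows.
The longest is 10:00-10:30 at 30 minutes.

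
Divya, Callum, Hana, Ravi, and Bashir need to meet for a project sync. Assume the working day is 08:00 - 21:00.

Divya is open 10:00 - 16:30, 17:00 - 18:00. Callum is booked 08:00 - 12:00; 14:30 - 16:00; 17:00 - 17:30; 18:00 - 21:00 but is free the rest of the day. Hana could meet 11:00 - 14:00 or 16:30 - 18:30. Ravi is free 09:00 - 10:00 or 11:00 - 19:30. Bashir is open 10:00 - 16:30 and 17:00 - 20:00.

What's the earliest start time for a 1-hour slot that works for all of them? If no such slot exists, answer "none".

Divya free: 10:00-16:30, 17:00-18:00.
Callum free: 12:00-14:30, 16:00-17:00, 17:30-18:00 (invert busy blocks within the working day).
Hana free: 11:00-14:00, 16:30-18:30.
Ravi free: 09:00-10:00, 11:00-19:30.
Bashir free: 10:00-16:30, 17:00-20:00.
Divya ∩ Callum: 12:00-14:30, 16:00-16:30, 17:30-18:00.
Divya ∩ Callum ∩ Hana: 12:00-14:00, 17:30-18:00.
Divya ∩ Callum ∩ Hana ∩ Ravi: 12:00-14:00, 17:30-18:00.
Divya ∩ Callum ∩ Hana ∩ Ravi ∩ Bashir: 12:00-14:00, 17:30-18:00.
The first common window of at least 60 minutes is 12:00-14:00, so the earliest start is 12:00.

12:00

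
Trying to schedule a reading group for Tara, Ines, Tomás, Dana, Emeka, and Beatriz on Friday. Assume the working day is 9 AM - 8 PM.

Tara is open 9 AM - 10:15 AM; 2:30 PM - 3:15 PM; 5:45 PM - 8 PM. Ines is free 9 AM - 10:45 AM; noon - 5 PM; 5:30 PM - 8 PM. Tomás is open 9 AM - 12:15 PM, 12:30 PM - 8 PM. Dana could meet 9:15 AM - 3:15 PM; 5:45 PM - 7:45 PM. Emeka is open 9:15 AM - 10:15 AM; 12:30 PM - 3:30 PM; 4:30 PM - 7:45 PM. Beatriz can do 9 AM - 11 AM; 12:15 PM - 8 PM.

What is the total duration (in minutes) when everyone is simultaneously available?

Tara ∩ Ines: 09:00-10:15, 14:30-15:15, 17:45-20:00.
Tara ∩ Ines ∩ Tomás: 09:00-10:15, 14:30-15:15, 17:45-20:00.
Tara ∩ Ines ∩ Tomás ∩ Dana: 09:15-10:15, 14:30-15:15, 17:45-19:45.
Tara ∩ Ines ∩ Tomás ∩ Dana ∩ Emeka: 09:15-10:15, 14:30-15:15, 17:45-19:45.
Tara ∩ Ines ∩ Tomás ∩ Dana ∩ Emeka ∩ Beatriz: 09:15-10:15, 14:30-15:15, 17:45-19:45.
Summing the common windows: 60 + 45 + 120 = 225 minutes.

225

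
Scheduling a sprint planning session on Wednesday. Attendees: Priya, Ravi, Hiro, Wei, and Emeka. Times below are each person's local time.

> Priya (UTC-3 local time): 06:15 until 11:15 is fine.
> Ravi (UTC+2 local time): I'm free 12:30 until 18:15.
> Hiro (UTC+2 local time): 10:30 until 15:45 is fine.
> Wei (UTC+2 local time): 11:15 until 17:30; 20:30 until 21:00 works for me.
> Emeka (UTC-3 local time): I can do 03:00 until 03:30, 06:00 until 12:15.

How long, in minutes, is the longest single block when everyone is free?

Priya in UTC: 09:15-14:15 (add 3h to convert from UTC-3).
Ravi in UTC: 10:30-16:15 (subtract 2h to convert from UTC+2).
Hiro in UTC: 08:30-13:45 (subtract 2h to convert from UTC+2).
Wei in UTC: 09:15-15:30, 18:30-19:00 (subtract 2h to convert from UTC+2).
Emeka in UTC: 06:00-06:30, 09:00-15:15 (add 3h to convert from UTC-3).
Priya ∩ Ravi: 10:30-14:15.
Priya ∩ Ravi ∩ Hiro: 10:30-13:45.
Priya ∩ Ravi ∩ Hiro ∩ Wei: 10:30-13:45.
Priya ∩ Ravi ∩ Hiro ∩ Wei ∩ Emeka: 10:30-13:45.
So the common availability across everyone is 10:30-13:45.
The longest is 10:30-13:45 at 195 minutes.

195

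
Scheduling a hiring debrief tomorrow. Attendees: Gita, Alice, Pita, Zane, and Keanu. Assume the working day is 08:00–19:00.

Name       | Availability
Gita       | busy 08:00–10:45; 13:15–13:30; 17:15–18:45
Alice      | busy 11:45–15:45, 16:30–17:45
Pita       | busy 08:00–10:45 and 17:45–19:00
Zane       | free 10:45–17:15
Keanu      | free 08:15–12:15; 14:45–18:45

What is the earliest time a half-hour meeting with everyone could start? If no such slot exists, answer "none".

Gita free: 10:45-13:15, 13:30-17:15, 18:45-19:00 (invert busy blocks within the working day).
Alice free: 08:00-11:45, 15:45-16:30, 17:45-19:00 (invert busy blocks within the working day).
Pita free: 10:45-17:45 (invert busy blocks within the working day).
Zane free: 10:45-17:15.
Keanu free: 08:15-12:15, 14:45-18:45.
Gita ∩ Alice: 10:45-11:45, 15:45-16:30, 18:45-19:00.
Gita ∩ Alice ∩ Pita: 10:45-11:45, 15:45-16:30.
Gita ∩ Alice ∩ Pita ∩ Zane: 10:45-11:45, 15:45-16:30.
Gita ∩ Alice ∩ Pita ∩ Zane ∩ Keanu: 10:45-11:45, 15:45-16:30.
The first common window of at least 30 minutes is 10:45-11:45, so the earliest start is 10:45.

10:45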